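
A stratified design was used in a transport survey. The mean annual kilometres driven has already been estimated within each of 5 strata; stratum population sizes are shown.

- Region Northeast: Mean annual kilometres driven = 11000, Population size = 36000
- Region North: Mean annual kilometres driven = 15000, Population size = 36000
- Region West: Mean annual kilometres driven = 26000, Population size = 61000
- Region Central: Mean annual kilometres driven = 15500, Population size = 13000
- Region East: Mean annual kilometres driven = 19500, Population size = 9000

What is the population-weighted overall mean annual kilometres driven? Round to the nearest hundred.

18700

Σ Nₕ·x̄ₕ = 11000×36000 + 15000×36000 + 26000×61000 + 15500×13000 + 19500×9000
  = 396000000 + 540000000 + 1586000000 + 201500000 + 175500000 = 2899000000
Σ Nₕ = 36000 + 36000 + 61000 + 13000 + 9000 = 155000
Overall mean = 2899000000 / 155000 = 18703.226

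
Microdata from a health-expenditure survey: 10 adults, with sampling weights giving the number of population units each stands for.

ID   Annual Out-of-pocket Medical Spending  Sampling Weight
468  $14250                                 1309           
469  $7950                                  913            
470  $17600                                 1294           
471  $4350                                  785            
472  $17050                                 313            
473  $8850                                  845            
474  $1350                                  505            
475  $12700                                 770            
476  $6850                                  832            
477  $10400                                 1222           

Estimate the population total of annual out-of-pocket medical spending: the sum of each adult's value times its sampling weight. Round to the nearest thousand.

93784000

Weighted total = 93784400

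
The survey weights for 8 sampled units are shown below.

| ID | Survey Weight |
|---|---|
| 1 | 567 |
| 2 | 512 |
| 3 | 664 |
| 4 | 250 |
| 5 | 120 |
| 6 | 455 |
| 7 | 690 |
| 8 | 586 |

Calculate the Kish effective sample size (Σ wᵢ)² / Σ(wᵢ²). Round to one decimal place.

Σ wᵢ = 567 + 512 + 664 + 250 + 120 + 455 + 690 + 586 = 3844
Σ wᵢ² = 321489 + 262144 + 440896 + 62500 + 14400 + 207025 + 476100 + 343396 = 2127950
n_eff = 3844² / 2127950 = 14776336 / 2127950 = 6.9439301

6.9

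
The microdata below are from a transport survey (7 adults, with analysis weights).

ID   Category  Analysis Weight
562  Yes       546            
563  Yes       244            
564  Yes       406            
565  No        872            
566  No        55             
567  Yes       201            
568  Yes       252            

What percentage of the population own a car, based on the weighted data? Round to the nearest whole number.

Sum of weights for 'Yes' = 546 + 244 + 406 + 201 + 252 = 1649
Total weight = 546 + 244 + 406 + 872 + 55 + 201 + 252 = 2576
Weighted proportion = 1649 / 2576 = 0.64013975 → 64.013975%

64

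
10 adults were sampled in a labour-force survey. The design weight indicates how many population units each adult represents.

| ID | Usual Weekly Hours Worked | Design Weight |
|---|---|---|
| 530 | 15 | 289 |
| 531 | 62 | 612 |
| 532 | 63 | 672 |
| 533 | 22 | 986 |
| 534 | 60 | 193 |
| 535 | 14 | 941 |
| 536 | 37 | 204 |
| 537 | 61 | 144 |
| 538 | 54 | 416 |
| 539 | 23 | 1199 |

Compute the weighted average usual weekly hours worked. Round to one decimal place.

34.9

Weighted sum = 15×289 + 62×612 + 63×672 + 22×986 + 60×193 + 14×941 + 37×204 + 61×144 + 54×416 + 23×1199
  = 4335 + 37944 + 42336 + 21692 + 11580 + 13174 + 7548 + 8784 + 22464 + 27577 = 197434
Sum of weights = 289 + 612 + 672 + 986 + 193 + 941 + 204 + 144 + 416 + 1199 = 5656
Weighted mean = 197434 / 5656 = 34.907001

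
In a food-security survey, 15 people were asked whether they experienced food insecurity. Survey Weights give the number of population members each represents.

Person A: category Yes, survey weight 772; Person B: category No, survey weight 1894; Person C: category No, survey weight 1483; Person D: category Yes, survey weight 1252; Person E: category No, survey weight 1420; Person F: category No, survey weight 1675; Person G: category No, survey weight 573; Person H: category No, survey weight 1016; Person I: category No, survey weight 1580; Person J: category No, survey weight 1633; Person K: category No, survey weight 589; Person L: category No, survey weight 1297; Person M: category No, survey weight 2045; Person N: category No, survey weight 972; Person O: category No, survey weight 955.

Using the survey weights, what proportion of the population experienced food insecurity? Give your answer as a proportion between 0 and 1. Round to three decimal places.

Sum of weights for 'Yes' = 772 + 1252 = 2024
Total weight = 19156
Weighted proportion = 2024 / 19156 = 0.1056588

0.106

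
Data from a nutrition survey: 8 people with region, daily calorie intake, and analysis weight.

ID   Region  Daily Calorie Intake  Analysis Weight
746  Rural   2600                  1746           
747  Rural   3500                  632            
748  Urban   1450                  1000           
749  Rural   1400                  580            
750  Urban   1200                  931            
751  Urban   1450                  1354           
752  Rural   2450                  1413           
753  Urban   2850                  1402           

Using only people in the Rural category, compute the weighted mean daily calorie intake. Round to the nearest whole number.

2522

Rural rows: 746, 747, 749, 752
Weighted sum = 2600×1746 + 3500×632 + 1400×580 + 2450×1413
  = 11025450
Sum of weights = 4371
Weighted mean = 11025450 / 4371 = 2522.4091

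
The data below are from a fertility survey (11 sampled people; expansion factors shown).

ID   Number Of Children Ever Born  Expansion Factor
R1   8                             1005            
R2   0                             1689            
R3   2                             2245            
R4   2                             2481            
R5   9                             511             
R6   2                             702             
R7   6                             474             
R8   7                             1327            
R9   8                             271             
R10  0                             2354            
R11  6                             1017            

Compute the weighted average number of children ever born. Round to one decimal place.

3.1

Weighted sum = 8×1005 + 0×1689 + 2×2245 + 2×2481 + 9×511 + 2×702 + 6×474 + 7×1327 + 8×271 + 0×2354 + 6×1017
  = 43898
Sum of weights = 1005 + 1689 + 2245 + 2481 + 511 + 702 + 474 + 1327 + 271 + 2354 + 1017 = 14076
Weighted mean = 43898 / 14076 = 3.1186417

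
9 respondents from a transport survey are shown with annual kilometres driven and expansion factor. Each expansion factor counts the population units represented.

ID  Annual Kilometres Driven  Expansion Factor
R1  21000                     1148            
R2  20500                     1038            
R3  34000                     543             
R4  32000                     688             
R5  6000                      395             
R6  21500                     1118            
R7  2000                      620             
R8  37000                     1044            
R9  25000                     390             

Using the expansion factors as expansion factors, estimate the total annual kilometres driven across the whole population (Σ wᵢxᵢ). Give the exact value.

161890000

Weighted total = 21000×1148 + 20500×1038 + 34000×543 + 32000×688 + 6000×395 + 21500×1118 + 2000×620 + 37000×1044 + 25000×390
  = 161890000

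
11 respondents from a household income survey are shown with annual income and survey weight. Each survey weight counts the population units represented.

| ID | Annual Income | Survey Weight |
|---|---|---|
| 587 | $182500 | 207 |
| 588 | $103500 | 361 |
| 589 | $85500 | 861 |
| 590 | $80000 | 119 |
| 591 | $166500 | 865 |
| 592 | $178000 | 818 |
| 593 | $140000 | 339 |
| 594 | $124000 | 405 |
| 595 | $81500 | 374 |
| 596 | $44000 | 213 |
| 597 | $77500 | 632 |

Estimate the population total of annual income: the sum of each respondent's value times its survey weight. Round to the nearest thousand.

634416000

Weighted total = 182500×207 + 103500×361 + 85500×861 + 80000×119 + 166500×865 + 178000×818 + 140000×339 + 124000×405 + 81500×374 + 44000×213 + 77500×632
  = 37777500 + 37363500 + 73615500 + 9520000 + 144022500 + 145604000 + 47460000 + 50220000 + 30481000 + 9372000 + 48980000 = 634416000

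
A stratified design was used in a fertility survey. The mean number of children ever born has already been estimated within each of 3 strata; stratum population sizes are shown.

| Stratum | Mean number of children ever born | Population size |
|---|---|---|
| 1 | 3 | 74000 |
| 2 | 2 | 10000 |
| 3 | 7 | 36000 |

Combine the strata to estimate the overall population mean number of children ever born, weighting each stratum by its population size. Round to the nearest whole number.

Σ Nₕ·x̄ₕ = 3×74000 + 2×10000 + 7×36000
  = 494000
Σ Nₕ = 120000
Overall mean = 494000 / 120000 = 4.1166667

4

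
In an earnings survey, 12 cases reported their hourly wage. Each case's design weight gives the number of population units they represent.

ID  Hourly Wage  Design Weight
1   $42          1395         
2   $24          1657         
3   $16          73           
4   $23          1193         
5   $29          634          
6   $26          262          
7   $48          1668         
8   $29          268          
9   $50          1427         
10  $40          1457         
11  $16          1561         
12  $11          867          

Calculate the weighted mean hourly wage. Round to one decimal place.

Weighted sum = 404142
Sum of weights = 1395 + 1657 + 73 + 1193 + 634 + 262 + 1668 + 268 + 1427 + 1457 + 1561 + 867 = 12462
Weighted mean = 404142 / 12462 = 32.429947

32.4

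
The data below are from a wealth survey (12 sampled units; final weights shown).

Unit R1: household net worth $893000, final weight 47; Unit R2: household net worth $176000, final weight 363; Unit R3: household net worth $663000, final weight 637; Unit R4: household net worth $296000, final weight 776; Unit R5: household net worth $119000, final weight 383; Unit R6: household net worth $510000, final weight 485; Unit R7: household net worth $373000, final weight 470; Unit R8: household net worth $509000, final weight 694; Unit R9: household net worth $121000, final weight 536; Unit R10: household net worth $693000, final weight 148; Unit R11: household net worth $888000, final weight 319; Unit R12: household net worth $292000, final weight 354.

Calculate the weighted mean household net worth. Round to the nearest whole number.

Weighted sum = 893000×47 + 176000×363 + 663000×637 + 296000×776 + 119000×383 + 510000×485 + 373000×470 + 509000×694 + 121000×536 + 693000×148 + 888000×319 + 292000×354
  = 41971000 + 63888000 + 422331000 + 229696000 + 45577000 + 247350000 + 175310000 + 353246000 + 64856000 + 102564000 + 283272000 + 103368000 = 2133429000
Sum of weights = 47 + 363 + 637 + 776 + 383 + 485 + 470 + 694 + 536 + 148 + 319 + 354 = 5212
Weighted mean = 2133429000 / 5212 = 409330.2

409330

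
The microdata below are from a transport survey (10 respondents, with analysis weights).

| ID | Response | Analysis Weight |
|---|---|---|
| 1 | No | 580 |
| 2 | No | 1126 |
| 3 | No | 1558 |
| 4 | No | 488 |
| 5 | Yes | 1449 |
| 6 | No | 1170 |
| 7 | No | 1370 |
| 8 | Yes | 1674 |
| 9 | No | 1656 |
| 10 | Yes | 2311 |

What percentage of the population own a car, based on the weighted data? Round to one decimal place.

Sum of weights for 'Yes' = 1449 + 1674 + 2311 = 5434
Total weight = 580 + 1126 + 1558 + 488 + 1449 + 1170 + 1370 + 1674 + 1656 + 2311 = 13382
Weighted proportion = 5434 / 13382 = 0.40606785 → 40.606785%

40.6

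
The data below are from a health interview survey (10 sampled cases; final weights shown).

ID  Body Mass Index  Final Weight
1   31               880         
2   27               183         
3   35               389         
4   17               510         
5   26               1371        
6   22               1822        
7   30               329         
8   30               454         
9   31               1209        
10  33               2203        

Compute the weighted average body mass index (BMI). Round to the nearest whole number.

28

Weighted sum = 31×880 + 27×183 + 35×389 + 17×510 + 26×1371 + 22×1822 + 30×329 + 30×454 + 31×1209 + 33×2203
  = 27280 + 4941 + 13615 + 8670 + 35646 + 40084 + 9870 + 13620 + 37479 + 72699 = 263904
Sum of weights = 880 + 183 + 389 + 510 + 1371 + 1822 + 329 + 454 + 1209 + 2203 = 9350
Weighted mean = 263904 / 9350 = 28.225027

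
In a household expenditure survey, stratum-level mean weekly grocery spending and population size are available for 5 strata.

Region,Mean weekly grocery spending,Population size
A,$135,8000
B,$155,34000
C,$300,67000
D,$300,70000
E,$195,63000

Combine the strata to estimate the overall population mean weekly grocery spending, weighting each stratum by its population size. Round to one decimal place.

Σ Nₕ·x̄ₕ = 135×8000 + 155×34000 + 300×67000 + 300×70000 + 195×63000
  = 59735000
Σ Nₕ = 8000 + 34000 + 67000 + 70000 + 63000 = 242000
Overall mean = 59735000 / 242000 = 246.83884

246.8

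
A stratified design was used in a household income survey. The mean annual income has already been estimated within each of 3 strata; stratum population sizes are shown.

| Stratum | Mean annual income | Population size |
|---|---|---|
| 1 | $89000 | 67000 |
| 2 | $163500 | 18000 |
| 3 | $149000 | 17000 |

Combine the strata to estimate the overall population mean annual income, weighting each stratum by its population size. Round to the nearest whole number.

112147

Σ Nₕ·x̄ₕ = 89000×67000 + 163500×18000 + 149000×17000
  = 5963000000 + 2943000000 + 2533000000 = 11439000000
Σ Nₕ = 67000 + 18000 + 17000 = 102000
Overall mean = 11439000000 / 102000 = 112147.06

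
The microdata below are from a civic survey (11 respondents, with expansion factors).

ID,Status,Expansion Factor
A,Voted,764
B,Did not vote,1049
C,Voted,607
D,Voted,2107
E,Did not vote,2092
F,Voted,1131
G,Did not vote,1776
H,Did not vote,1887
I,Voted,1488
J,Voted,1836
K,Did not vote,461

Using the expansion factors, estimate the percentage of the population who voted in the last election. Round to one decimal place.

Sum of weights for 'Voted' = 764 + 607 + 2107 + 1131 + 1488 + 1836 = 7933
Total weight = 764 + 1049 + 607 + 2107 + 2092 + 1131 + 1776 + 1887 + 1488 + 1836 + 461 = 15198
Weighted proportion = 7933 / 15198 = 0.52197658 → 52.197658%

52.2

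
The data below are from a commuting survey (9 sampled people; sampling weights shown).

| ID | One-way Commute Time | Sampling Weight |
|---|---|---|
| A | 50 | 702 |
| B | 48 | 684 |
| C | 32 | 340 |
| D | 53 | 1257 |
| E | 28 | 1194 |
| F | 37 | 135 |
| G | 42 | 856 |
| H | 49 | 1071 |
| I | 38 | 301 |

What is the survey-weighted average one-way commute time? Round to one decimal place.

43.4

Weighted sum = 50×702 + 48×684 + 32×340 + 53×1257 + 28×1194 + 37×135 + 42×856 + 49×1071 + 38×301
  = 283729
Sum of weights = 702 + 684 + 340 + 1257 + 1194 + 135 + 856 + 1071 + 301 = 6540
Weighted mean = 283729 / 6540 = 43.383639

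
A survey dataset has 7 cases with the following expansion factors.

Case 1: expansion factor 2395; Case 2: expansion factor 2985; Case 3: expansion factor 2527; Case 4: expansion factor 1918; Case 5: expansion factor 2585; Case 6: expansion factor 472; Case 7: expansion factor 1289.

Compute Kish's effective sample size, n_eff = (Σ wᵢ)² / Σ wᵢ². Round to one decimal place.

6.0

Σ wᵢ = 2395 + 2985 + 2527 + 1918 + 2585 + 472 + 1289 = 14171
Σ wᵢ² = 5736025 + 8910225 + 6385729 + 3678724 + 6682225 + 222784 + 1661521 = 33277233
n_eff = 14171² / 33277233 = 200817241 / 33277233 = 6.0346736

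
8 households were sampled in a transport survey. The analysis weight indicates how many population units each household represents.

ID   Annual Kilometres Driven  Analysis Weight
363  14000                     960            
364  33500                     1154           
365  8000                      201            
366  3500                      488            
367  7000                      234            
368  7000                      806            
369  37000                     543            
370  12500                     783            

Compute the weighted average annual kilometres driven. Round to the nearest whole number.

17909

Weighted sum = 14000×960 + 33500×1154 + 8000×201 + 3500×488 + 7000×234 + 7000×806 + 37000×543 + 12500×783
  = 13440000 + 38659000 + 1608000 + 1708000 + 1638000 + 5642000 + 20091000 + 9787500 = 92573500
Sum of weights = 960 + 1154 + 201 + 488 + 234 + 806 + 543 + 783 = 5169
Weighted mean = 92573500 / 5169 = 17909.364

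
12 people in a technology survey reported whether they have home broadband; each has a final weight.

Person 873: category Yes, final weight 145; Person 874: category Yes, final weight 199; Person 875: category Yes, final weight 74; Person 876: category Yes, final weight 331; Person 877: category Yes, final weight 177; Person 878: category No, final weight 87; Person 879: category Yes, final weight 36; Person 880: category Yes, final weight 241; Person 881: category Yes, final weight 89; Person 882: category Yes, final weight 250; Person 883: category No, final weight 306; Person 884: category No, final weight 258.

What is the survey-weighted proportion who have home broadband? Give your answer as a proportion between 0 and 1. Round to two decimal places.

0.70

Sum of weights for 'Yes' = 145 + 199 + 74 + 331 + 177 + 36 + 241 + 89 + 250 = 1542
Total weight = 2193
Weighted proportion = 1542 / 2193 = 0.70314637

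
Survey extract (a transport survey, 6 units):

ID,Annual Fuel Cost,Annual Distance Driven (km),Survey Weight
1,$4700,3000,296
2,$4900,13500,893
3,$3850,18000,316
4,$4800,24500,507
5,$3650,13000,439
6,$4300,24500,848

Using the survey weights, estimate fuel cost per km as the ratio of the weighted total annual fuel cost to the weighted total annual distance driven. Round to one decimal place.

0.3

Σ wᵢ·y = 4700×296 + 4900×893 + 3850×316 + 4800×507 + 3650×439 + 4300×848
  = 1391200 + 4375700 + 1216600 + 2433600 + 1602350 + 3646400 = 14665850
Σ wᵢ·x = 3000×296 + 13500×893 + 18000×316 + 24500×507 + 13000×439 + 24500×848
  = 888000 + 12055500 + 5688000 + 12421500 + 5707000 + 20776000 = 57536000
Ratio = 14665850 / 57536000 = 0.25489867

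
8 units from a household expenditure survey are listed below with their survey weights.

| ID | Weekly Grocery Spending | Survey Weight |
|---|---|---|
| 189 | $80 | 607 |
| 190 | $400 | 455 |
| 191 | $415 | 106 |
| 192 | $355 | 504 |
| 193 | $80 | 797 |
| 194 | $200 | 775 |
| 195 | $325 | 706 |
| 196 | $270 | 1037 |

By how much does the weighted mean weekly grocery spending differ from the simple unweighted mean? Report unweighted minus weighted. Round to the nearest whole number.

29

Unweighted sum = 80 + 400 + 415 + 355 + 80 + 200 + 325 + 270 = 2125
Unweighted mean = 2125 / 8 = 265.625
Weighted sum = 80×607 + 400×455 + 415×106 + 355×504 + 80×797 + 200×775 + 325×706 + 270×1037
  = 1181670
Sum of weights = 607 + 455 + 106 + 504 + 797 + 775 + 706 + 1037 = 4987
Weighted mean = 1181670 / 4987 = 236.95007
Difference (unweighted minus weighted) = 28.67493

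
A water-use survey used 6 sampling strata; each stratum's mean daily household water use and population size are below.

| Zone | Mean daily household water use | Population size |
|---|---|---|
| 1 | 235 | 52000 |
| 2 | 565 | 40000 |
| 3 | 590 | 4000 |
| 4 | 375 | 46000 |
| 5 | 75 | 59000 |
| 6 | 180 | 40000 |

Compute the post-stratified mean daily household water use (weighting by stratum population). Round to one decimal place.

Σ Nₕ·x̄ₕ = 235×52000 + 565×40000 + 590×4000 + 375×46000 + 75×59000 + 180×40000
  = 12220000 + 22600000 + 2360000 + 17250000 + 4425000 + 7200000 = 66055000
Σ Nₕ = 52000 + 40000 + 4000 + 46000 + 59000 + 40000 = 241000
Overall mean = 66055000 / 241000 = 274.08714

274.1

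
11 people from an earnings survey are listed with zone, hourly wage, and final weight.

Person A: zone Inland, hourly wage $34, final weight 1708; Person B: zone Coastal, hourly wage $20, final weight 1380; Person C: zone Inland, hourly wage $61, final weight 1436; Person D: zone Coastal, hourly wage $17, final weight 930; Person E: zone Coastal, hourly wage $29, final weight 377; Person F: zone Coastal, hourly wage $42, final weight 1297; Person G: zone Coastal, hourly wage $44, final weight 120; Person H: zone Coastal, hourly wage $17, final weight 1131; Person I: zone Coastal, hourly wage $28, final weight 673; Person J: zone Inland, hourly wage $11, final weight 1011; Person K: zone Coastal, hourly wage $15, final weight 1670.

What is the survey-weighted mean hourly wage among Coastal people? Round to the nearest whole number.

23

Coastal rows: B, D, E, F, G, H, I, K
Weighted sum = 20×1380 + 17×930 + 29×377 + 42×1297 + 44×120 + 17×1131 + 28×673 + 15×1670
  = 27600 + 15810 + 10933 + 54474 + 5280 + 19227 + 18844 + 25050 = 177218
Sum of weights = 1380 + 930 + 377 + 1297 + 120 + 1131 + 673 + 1670 = 7578
Weighted mean = 177218 / 7578 = 23.385854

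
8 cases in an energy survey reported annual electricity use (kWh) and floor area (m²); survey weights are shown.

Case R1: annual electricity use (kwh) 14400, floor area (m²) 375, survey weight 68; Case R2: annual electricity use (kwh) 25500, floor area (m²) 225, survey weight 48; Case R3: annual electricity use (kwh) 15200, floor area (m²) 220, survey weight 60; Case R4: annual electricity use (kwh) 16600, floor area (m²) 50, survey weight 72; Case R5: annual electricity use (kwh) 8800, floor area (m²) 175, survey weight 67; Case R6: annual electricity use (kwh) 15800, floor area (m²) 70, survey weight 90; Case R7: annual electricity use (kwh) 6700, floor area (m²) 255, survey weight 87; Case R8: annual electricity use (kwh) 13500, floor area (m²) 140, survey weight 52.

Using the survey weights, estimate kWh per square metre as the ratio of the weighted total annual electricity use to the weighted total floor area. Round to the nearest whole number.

Σ wᵢ·y = 14400×68 + 25500×48 + 15200×60 + 16600×72 + 8800×67 + 15800×90 + 6700×87 + 13500×52
  = 979200 + 1224000 + 912000 + 1195200 + 589600 + 1422000 + 582900 + 702000 = 7606900
Σ wᵢ·x = 375×68 + 225×48 + 220×60 + 50×72 + 175×67 + 70×90 + 255×87 + 140×52
  = 25500 + 10800 + 13200 + 3600 + 11725 + 6300 + 22185 + 7280 = 100590
Ratio = 7606900 / 100590 = 75.622825

76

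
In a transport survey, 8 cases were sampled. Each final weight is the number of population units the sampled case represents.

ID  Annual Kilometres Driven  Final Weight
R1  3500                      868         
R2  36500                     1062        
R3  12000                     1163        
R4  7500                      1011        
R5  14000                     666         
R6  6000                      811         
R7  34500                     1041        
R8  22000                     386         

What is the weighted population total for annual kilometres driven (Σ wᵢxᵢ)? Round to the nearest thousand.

121936000

Weighted total = 3500×868 + 36500×1062 + 12000×1163 + 7500×1011 + 14000×666 + 6000×811 + 34500×1041 + 22000×386
  = 3038000 + 38763000 + 13956000 + 7582500 + 9324000 + 4866000 + 35914500 + 8492000 = 121936000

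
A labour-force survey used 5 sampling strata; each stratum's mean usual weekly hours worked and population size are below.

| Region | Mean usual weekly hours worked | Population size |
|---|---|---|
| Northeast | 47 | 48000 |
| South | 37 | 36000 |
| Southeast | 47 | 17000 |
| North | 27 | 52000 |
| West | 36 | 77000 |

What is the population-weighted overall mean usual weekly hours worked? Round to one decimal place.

37.2

Σ Nₕ·x̄ₕ = 47×48000 + 37×36000 + 47×17000 + 27×52000 + 36×77000
  = 2256000 + 1332000 + 799000 + 1404000 + 2772000 = 8563000
Σ Nₕ = 48000 + 36000 + 17000 + 52000 + 77000 = 230000
Overall mean = 8563000 / 230000 = 37.230435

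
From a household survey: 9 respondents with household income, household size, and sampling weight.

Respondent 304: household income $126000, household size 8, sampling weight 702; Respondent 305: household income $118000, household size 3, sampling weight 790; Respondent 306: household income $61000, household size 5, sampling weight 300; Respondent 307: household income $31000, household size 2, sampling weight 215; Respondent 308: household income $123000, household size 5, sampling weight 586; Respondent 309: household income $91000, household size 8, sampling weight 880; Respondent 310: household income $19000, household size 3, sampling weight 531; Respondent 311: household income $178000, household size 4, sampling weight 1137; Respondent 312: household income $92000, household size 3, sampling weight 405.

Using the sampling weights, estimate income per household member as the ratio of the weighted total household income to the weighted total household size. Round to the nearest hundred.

22300

Σ wᵢ·y = 126000×702 + 118000×790 + 61000×300 + 31000×215 + 123000×586 + 91000×880 + 19000×531 + 178000×1137 + 92000×405
  = 88452000 + 93220000 + 18300000 + 6665000 + 72078000 + 80080000 + 10089000 + 202386000 + 37260000 = 608530000
Σ wᵢ·x = 8×702 + 3×790 + 5×300 + 2×215 + 5×586 + 8×880 + 3×531 + 4×1137 + 3×405
  = 5616 + 2370 + 1500 + 430 + 2930 + 7040 + 1593 + 4548 + 1215 = 27242
Ratio = 608530000 / 27242 = 22337.934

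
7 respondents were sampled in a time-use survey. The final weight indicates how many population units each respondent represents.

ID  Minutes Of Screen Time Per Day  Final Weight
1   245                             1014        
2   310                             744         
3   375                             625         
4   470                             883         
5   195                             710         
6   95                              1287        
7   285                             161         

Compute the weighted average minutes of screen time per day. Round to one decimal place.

264.6

Weighted sum = 245×1014 + 310×744 + 375×625 + 470×883 + 195×710 + 95×1287 + 285×161
  = 248430 + 230640 + 234375 + 415010 + 138450 + 122265 + 45885 = 1435055
Sum of weights = 1014 + 744 + 625 + 883 + 710 + 1287 + 161 = 5424
Weighted mean = 1435055 / 5424 = 264.57504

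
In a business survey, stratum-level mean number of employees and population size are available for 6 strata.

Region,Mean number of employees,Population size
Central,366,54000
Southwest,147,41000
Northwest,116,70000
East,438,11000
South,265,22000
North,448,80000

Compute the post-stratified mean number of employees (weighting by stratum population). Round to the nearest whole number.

Σ Nₕ·x̄ₕ = 366×54000 + 147×41000 + 116×70000 + 438×11000 + 265×22000 + 448×80000
  = 80399000
Σ Nₕ = 54000 + 41000 + 70000 + 11000 + 22000 + 80000 = 278000
Overall mean = 80399000 / 278000 = 289.20504

289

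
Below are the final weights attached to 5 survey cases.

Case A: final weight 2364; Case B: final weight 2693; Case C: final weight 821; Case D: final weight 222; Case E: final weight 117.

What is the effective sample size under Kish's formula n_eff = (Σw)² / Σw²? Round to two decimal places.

2.85

Σ wᵢ = 6217
Σ wᵢ² = 5588496 + 7252249 + 674041 + 49284 + 13689 = 13577759
n_eff = 6217² / 13577759 = 38651089 / 13577759 = 2.8466472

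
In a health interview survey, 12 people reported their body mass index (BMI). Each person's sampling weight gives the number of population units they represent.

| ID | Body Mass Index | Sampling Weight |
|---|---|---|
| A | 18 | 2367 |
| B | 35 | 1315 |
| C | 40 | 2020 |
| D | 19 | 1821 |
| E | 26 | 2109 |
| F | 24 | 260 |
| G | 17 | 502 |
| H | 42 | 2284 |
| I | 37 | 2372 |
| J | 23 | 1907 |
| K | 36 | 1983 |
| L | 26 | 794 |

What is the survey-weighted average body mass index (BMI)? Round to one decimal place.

Weighted sum = 18×2367 + 35×1315 + 40×2020 + 19×1821 + 26×2109 + 24×260 + 17×502 + 42×2284 + 37×2372 + 23×1907 + 36×1983 + 26×794
  = 42606 + 46025 + 80800 + 34599 + 54834 + 6240 + 8534 + 95928 + 87764 + 43861 + 71388 + 20644 = 593223
Sum of weights = 2367 + 1315 + 2020 + 1821 + 2109 + 260 + 502 + 2284 + 2372 + 1907 + 1983 + 794 = 19734
Weighted mean = 593223 / 19734 = 30.060961

30.1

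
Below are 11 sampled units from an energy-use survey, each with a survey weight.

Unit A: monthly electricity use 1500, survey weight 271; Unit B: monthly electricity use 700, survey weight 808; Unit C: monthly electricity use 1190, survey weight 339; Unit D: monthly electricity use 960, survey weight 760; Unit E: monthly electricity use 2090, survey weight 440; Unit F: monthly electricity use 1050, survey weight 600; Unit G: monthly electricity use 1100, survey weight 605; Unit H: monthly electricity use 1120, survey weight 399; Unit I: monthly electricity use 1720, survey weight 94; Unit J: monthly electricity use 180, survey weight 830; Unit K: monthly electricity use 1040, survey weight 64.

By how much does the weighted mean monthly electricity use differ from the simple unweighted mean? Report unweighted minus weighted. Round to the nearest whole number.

Unweighted sum = 1500 + 700 + 1190 + 960 + 2090 + 1050 + 1100 + 1120 + 1720 + 180 + 1040 = 12650
Unweighted mean = 12650 / 11 = 1150
Weighted sum = 1500×271 + 700×808 + 1190×339 + 960×760 + 2090×440 + 1050×600 + 1100×605 + 1120×399 + 1720×94 + 180×830 + 1040×64
  = 406500 + 565600 + 403410 + 729600 + 919600 + 630000 + 665500 + 446880 + 161680 + 149400 + 66560 = 5144730
Sum of weights = 271 + 808 + 339 + 760 + 440 + 600 + 605 + 399 + 94 + 830 + 64 = 5210
Weighted mean = 5144730 / 5210 = 987.47217
Difference (unweighted minus weighted) = 162.52783

163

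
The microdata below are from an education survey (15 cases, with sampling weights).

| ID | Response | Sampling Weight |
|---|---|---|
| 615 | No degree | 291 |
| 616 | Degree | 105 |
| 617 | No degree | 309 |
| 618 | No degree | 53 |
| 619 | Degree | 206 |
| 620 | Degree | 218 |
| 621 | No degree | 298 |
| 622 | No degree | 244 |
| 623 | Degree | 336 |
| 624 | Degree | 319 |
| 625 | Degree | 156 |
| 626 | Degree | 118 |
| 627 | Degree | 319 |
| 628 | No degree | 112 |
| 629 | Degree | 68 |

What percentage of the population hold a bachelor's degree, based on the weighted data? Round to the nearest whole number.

Sum of weights for 'Degree' = 105 + 206 + 218 + 336 + 319 + 156 + 118 + 319 + 68 = 1845
Total weight = 3152
Weighted proportion = 1845 / 3152 = 0.58534264 → 58.534264%

59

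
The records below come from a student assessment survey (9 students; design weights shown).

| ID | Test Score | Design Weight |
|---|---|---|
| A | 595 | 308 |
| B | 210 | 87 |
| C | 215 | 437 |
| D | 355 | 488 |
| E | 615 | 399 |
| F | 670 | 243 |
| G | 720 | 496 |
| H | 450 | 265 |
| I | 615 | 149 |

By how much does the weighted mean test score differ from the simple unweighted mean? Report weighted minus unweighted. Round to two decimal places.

Unweighted sum = 4445
Unweighted mean = 4445 / 9 = 493.88889
Weighted sum = 595×308 + 210×87 + 215×437 + 355×488 + 615×399 + 670×243 + 720×496 + 450×265 + 615×149
  = 1444925
Sum of weights = 308 + 87 + 437 + 488 + 399 + 243 + 496 + 265 + 149 = 2872
Weighted mean = 1444925 / 2872 = 503.10759
Difference (weighted minus unweighted) = 9.2187016

9.22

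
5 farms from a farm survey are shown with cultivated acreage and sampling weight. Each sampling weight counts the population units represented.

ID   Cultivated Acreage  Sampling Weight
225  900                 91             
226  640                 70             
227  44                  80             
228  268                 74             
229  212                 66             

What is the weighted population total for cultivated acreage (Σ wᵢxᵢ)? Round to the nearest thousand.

164000

Weighted total = 900×91 + 640×70 + 44×80 + 268×74 + 212×66
  = 81900 + 44800 + 3520 + 19832 + 13992 = 164044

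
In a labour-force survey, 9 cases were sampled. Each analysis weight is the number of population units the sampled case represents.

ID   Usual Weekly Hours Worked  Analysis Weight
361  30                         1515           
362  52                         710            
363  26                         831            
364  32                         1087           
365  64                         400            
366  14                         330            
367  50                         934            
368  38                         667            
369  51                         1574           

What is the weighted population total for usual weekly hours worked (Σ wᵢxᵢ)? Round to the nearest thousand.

321000

Weighted total = 30×1515 + 52×710 + 26×831 + 32×1087 + 64×400 + 14×330 + 50×934 + 38×667 + 51×1574
  = 45450 + 36920 + 21606 + 34784 + 25600 + 4620 + 46700 + 25346 + 80274 = 321300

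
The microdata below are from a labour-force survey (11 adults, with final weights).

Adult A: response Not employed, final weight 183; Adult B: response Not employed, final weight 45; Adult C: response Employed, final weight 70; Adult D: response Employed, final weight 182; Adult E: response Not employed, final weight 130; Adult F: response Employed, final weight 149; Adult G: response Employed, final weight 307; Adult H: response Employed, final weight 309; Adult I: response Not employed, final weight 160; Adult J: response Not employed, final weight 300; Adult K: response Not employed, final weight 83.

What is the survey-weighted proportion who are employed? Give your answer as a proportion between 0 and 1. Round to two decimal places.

0.53

Sum of weights for 'Employed' = 70 + 182 + 149 + 307 + 309 = 1017
Total weight = 183 + 45 + 70 + 182 + 130 + 149 + 307 + 309 + 160 + 300 + 83 = 1918
Weighted proportion = 1017 / 1918 = 0.53023983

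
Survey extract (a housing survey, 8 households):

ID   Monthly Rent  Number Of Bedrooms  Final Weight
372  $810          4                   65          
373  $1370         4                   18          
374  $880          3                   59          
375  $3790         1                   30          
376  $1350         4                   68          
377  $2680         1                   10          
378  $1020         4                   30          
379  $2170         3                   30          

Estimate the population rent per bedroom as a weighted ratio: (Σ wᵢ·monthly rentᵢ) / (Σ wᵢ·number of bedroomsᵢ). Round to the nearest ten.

Σ wᵢ·y = 810×65 + 1370×18 + 880×59 + 3790×30 + 1350×68 + 2680×10 + 1020×30 + 2170×30
  = 457230
Σ wᵢ·x = 4×65 + 4×18 + 3×59 + 1×30 + 4×68 + 1×10 + 4×30 + 3×30
  = 260 + 72 + 177 + 30 + 272 + 10 + 120 + 90 = 1031
Ratio = 457230 / 1031 = 443.48206

440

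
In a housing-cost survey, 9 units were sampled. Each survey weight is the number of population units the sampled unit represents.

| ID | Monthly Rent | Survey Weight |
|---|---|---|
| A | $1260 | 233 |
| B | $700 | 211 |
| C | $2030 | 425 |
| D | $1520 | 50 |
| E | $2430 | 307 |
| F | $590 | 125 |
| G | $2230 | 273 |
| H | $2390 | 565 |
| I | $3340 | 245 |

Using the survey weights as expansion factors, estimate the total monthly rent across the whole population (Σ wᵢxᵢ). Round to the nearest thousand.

Weighted total = 1260×233 + 700×211 + 2030×425 + 1520×50 + 2430×307 + 590×125 + 2230×273 + 2390×565 + 3340×245
  = 293580 + 147700 + 862750 + 76000 + 746010 + 73750 + 608790 + 1350350 + 818300 = 4977230

4977000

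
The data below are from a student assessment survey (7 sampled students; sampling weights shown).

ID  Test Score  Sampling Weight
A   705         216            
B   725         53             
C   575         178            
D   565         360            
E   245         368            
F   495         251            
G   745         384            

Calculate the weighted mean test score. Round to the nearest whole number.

Weighted sum = 705×216 + 725×53 + 575×178 + 565×360 + 245×368 + 495×251 + 745×384
  = 996940
Sum of weights = 216 + 53 + 178 + 360 + 368 + 251 + 384 = 1810
Weighted mean = 996940 / 1810 = 550.79558

551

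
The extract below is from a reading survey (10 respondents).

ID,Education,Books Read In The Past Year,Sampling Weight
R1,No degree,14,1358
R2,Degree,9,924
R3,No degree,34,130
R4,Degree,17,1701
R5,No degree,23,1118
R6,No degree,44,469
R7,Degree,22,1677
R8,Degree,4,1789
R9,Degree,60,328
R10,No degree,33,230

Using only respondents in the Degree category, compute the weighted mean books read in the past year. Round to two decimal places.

Degree rows: R2, R4, R7, R8, R9
Weighted sum = 9×924 + 17×1701 + 22×1677 + 4×1789 + 60×328
  = 8316 + 28917 + 36894 + 7156 + 19680 = 100963
Sum of weights = 924 + 1701 + 1677 + 1789 + 328 = 6419
Weighted mean = 100963 / 6419 = 15.728774

15.73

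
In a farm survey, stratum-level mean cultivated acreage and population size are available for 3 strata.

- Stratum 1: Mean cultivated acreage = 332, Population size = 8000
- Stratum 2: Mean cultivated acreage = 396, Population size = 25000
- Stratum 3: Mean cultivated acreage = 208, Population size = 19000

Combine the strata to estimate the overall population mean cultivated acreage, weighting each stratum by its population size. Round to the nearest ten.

Σ Nₕ·x̄ₕ = 332×8000 + 396×25000 + 208×19000
  = 16508000
Σ Nₕ = 8000 + 25000 + 19000 = 52000
Overall mean = 16508000 / 52000 = 317.46154

320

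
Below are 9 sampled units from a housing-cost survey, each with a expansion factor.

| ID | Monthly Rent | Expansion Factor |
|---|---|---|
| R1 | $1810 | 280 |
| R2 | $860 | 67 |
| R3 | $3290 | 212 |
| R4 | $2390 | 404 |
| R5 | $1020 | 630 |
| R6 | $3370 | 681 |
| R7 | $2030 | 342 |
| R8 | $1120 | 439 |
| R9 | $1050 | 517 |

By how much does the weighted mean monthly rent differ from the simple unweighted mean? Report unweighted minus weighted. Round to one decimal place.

-47.7

Unweighted sum = 1810 + 860 + 3290 + 2390 + 1020 + 3370 + 2030 + 1120 + 1050 = 16940
Unweighted mean = 16940 / 9 = 1882.2222
Weighted sum = 1810×280 + 860×67 + 3290×212 + 2390×404 + 1020×630 + 3370×681 + 2030×342 + 1120×439 + 1050×517
  = 6893820
Sum of weights = 280 + 67 + 212 + 404 + 630 + 681 + 342 + 439 + 517 = 3572
Weighted mean = 6893820 / 3572 = 1929.9608
Difference (unweighted minus weighted) = -47.738584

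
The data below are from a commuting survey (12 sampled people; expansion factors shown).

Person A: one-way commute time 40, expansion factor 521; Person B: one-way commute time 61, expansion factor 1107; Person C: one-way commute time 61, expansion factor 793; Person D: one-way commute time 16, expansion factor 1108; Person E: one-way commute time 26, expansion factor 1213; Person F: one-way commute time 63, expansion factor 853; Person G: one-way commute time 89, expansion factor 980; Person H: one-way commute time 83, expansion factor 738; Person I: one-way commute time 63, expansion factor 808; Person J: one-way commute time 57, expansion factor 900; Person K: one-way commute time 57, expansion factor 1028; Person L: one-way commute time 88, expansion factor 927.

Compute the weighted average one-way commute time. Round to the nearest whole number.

Weighted sum = 40×521 + 61×1107 + 61×793 + 16×1108 + 26×1213 + 63×853 + 89×980 + 83×738 + 63×808 + 57×900 + 57×1028 + 88×927
  = 630595
Sum of weights = 521 + 1107 + 793 + 1108 + 1213 + 853 + 980 + 738 + 808 + 900 + 1028 + 927 = 10976
Weighted mean = 630595 / 10976 = 57.452168

57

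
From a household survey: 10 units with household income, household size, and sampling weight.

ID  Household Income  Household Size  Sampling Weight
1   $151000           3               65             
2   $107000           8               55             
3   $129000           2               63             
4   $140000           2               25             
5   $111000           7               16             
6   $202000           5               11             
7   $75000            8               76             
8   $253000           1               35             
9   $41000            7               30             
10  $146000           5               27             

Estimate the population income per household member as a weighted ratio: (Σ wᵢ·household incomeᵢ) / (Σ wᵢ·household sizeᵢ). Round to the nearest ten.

25970

Σ wᵢ·y = 151000×65 + 107000×55 + 129000×63 + 140000×25 + 111000×16 + 202000×11 + 75000×76 + 253000×35 + 41000×30 + 146000×27
  = 9815000 + 5885000 + 8127000 + 3500000 + 1776000 + 2222000 + 5700000 + 8855000 + 1230000 + 3942000 = 51052000
Σ wᵢ·x = 3×65 + 8×55 + 2×63 + 2×25 + 7×16 + 5×11 + 8×76 + 1×35 + 7×30 + 5×27
  = 1966
Ratio = 51052000 / 1966 = 25967.447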